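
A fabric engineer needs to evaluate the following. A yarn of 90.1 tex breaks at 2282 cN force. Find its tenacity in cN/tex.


Formula: Tenacity = Breaking force / Linear density
Tenacity = 2282 cN / 90.1 tex
Tenacity = 25.33 cN/tex

25.33 cN/tex


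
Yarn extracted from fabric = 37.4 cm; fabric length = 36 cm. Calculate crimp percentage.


Formula: Crimp% = ((L_yarn - L_fabric) / L_fabric) * 100
Step 1: Extension = 37.4 - 36 = 1.4 cm
Step 2: Crimp% = (1.4 / 36) * 100
Step 3: Crimp% = 0.038889 * 100 = 3.8889% ≈ 3.9%

3.9%


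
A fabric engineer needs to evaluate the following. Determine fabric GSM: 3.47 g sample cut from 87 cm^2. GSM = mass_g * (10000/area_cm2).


Formula: GSM = mass_g / area_m2
Step 1: Convert area: 87 cm^2 = 87 / 10000 = 0.0087 m^2
Step 2: GSM = 3.47 g / 0.0087 m^2 = 398.9 g/m^2

398.9 g/m^2


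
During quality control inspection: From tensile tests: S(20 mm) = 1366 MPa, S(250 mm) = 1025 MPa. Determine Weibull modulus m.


Formula: m = ln(L1/L2) / ln(S2/S1)
Step 1: ln(L1/L2) = ln(20/250) = -2.52573
Step 2: S2/S1 = 1025/1366 = 0.75037
Step 3: ln(S2/S1) = ln(0.75037) = -0.28719
Step 4: m = -2.52573 / -0.28719 = 8.79

8.79 (Weibull m)


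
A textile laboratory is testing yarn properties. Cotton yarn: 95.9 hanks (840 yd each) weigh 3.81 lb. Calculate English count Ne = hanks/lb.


Formula: Ne = hanks / mass_lb
Substituting: Ne = 95.9 / 3.81
Ne = 25.2

25.2 Ne


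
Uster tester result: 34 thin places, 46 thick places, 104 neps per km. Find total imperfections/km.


Formula: Total = thin places + thick places + neps
Total = 34 + 46 + 104
Total = 184 imperfections/km

184 imperfections/km


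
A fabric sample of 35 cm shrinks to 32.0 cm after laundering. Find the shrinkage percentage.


Formula: Shrinkage% = ((L_before - L_after) / L_before) * 100
Step 1: Shrinkage = 35 - 32.0 = 3.0 cm
Step 2: Shrinkage% = (3.0 / 35) * 100
Step 3: Shrinkage% = 0.085714 * 100 = 8.5714% ≈ 8.6%

8.6%


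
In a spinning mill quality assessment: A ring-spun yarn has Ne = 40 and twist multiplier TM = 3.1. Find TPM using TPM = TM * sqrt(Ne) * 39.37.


Formula: TPM = TM * sqrt(Ne) * 39.37
Step 1: sqrt(Ne) = sqrt(40) = 6.3246
Step 2: TM * sqrt(Ne) = 3.1 * 6.3246 = 19.6063
Step 3: TPM = 19.6063 * 39.37 = 772 twists/m

772 twists/m


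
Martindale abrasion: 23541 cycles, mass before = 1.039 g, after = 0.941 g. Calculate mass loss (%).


Formula: Mass loss% = ((m_before - m_after) / m_before) * 100
Step 1: Mass loss = 1.039 - 0.941 = 0.098 g
Step 2: Ratio = 0.098 / 1.039 = 0.0943215
Step 3: Mass loss% = 0.0943215 * 100 = 9.43215% ≈ 9.43%

9.43%


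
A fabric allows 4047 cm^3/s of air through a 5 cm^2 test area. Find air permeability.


Formula: Air Permeability = Airflow / Test Area
AP = 4047 cm^3/s / 5 cm^2
AP = 809.4 cm^3/s/cm^2

809.4 cm^3/s/cm^2


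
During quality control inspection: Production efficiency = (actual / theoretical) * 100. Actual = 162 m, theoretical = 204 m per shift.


Formula: Efficiency% = (Actual output / Theoretical output) * 100
Efficiency% = (162 / 204) * 100
Efficiency% = 0.794118 * 100 = 79.4118% ≈ 79.4%

79.4%


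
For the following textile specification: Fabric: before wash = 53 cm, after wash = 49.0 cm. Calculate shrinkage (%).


Formula: Shrinkage% = ((L_before - L_after) / L_before) * 100
Step 1: Shrinkage = 53 - 49.0 = 4.0 cm
Step 2: Shrinkage% = (4.0 / 53) * 100
Step 3: Shrinkage% = 0.075472 * 100 = 7.5472% ≈ 7.5%

7.5%


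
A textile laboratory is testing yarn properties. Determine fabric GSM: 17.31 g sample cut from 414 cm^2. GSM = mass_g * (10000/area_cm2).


Formula: GSM = mass_g / area_m2
Step 1: Convert area: 414 cm^2 = 414 / 10000 = 0.0414 m^2
Step 2: GSM = 17.31 g / 0.0414 m^2 = 418.1 g/m^2

418.1 g/m^2


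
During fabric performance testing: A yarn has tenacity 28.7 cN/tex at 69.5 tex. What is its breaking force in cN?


Formula: Breaking force = Tenacity * Linear density
F = 28.7 cN/tex * 69.5 tex
F = 1994.65 cN

1994.65 cN


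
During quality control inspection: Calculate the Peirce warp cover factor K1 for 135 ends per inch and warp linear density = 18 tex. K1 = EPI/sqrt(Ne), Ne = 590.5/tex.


Formula: K1 = EPI / sqrt(Ne), with Ne = 590.5 / tex_warp
Step 1: Ne = 590.5 / 18 = 32.806
Step 2: sqrt(Ne) = sqrt(32.806) = 5.7277
Step 3: K1 = 135 / 5.7277 = 23.6

23.6


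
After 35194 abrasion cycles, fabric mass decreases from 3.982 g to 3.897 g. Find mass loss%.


Formula: Mass loss% = ((m_before - m_after) / m_before) * 100
Step 1: Mass loss = 3.982 - 3.897 = 0.085 g
Step 2: Ratio = 0.085 / 3.982 = 0.0213461
Step 3: Mass loss% = 0.0213461 * 100 = 2.13461% ≈ 2.13%

2.13%


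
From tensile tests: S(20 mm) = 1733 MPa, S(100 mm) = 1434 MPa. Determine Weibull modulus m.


Formula: m = ln(L1/L2) / ln(S2/S1)
Step 1: ln(L1/L2) = ln(20/100) = -1.60944
Step 2: S2/S1 = 1434/1733 = 0.82747
Step 3: ln(S2/S1) = ln(0.82747) = -0.18938
Step 4: m = -1.60944 / -0.18938 = 8.50

8.50 (Weibull m)


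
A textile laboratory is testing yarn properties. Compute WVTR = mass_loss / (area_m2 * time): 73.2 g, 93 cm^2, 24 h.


Formula: WVTR = mass_loss / (area * time)
Step 1: Convert area: 93 cm^2 = 0.0093 m^2
Step 2: WVTR = 73.2 g / (0.0093 m^2 * 24 h)
Step 3: WVTR = 73.2 / 0.2232 = 328.0 g/m^2/h

328.0 g/m^2/h


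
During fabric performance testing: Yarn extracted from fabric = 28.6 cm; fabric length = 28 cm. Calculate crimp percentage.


Formula: Crimp% = ((L_yarn - L_fabric) / L_fabric) * 100
Step 1: Extension = 28.6 - 28 = 0.6 cm
Step 2: Crimp% = (0.6 / 28) * 100
Step 3: Crimp% = 0.021429 * 100 = 2.1429% ≈ 2.1%

2.1%


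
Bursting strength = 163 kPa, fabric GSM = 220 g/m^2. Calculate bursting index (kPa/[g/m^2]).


Formula: Bursting Index = Bursting Strength / Fabric GSM
BI = 163 kPa / 220 g/m^2
BI = 0.741 kPa/(g/m^2)

0.741 kPa/(g/m^2)


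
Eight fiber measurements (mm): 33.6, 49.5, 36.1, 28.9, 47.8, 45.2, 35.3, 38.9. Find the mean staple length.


Formula: Mean = sum of lengths / count
Sum = 33.6 + 49.5 + 36.1 + 28.9 + 47.8 + 45.2 + 35.3 + 38.9
Sum = 315.3 mm
Mean = 315.3 / 8 = 39.41 mm

39.41 mm


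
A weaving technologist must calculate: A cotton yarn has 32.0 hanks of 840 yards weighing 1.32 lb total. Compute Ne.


Formula: Ne = hanks / mass_lb
Substituting: Ne = 32.0 / 1.32
Ne = 24.2

24.2 Ne


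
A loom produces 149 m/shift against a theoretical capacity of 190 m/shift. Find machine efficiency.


Formula: Efficiency% = (Actual output / Theoretical output) * 100
Efficiency% = (149 / 190) * 100
Efficiency% = 0.784211 * 100 = 78.4211% ≈ 78.4%

78.4%


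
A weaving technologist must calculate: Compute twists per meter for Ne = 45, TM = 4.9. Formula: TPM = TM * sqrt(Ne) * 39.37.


Formula: TPM = TM * sqrt(Ne) * 39.37
Step 1: sqrt(Ne) = sqrt(45) = 6.7082
Step 2: TM * sqrt(Ne) = 4.9 * 6.7082 = 32.8702
Step 3: TPM = 32.8702 * 39.37 = 1294 twists/m

1294 twists/m


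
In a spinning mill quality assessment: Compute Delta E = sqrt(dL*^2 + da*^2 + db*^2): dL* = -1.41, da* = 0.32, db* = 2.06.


Formula: Delta E = sqrt(dL*^2 + da*^2 + db*^2)
Step 1: dL*^2 = (-1.41)^2 = 1.9881
Step 2: da*^2 = 0.32^2 = 0.1024
Step 3: db*^2 = 2.06^2 = 4.2436
Step 4: Sum = 1.9881 + 0.1024 + 4.2436 = 6.3341
Step 5: Delta E = sqrt(6.3341) = 2.52

2.52 Delta E


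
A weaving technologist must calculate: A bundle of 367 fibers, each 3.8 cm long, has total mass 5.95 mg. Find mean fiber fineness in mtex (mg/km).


Formula: fineness (mtex) = mass (mg) / total length (km) = (mass_mg / total_length_m) * 1000
Step 1: Convert fiber length: 3.8 cm = 0.038 m
Step 2: Total fiber length = 367 * 0.038 = 13.946 m
Step 3: Linear density = 5.95 mg / 13.946 m = 0.4266 mg/m
Step 4: fineness = 0.4266 * 1000 = 426.6 mtex

426.6 mtex


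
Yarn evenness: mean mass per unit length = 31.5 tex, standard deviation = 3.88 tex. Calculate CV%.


Formula: CV% = (standard deviation / mean) * 100
Step 1: Ratio = 3.88 / 31.5 = 0.123175
Step 2: CV% = 0.123175 * 100 = 12.3175% ≈ 12.3%

12.3%


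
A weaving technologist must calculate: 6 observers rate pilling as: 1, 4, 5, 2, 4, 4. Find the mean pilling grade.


Formula: Mean = sum / count
Sum = 1 + 4 + 5 + 2 + 4 + 4 = 20
Mean = 20 / 6 = 3.3

3.3


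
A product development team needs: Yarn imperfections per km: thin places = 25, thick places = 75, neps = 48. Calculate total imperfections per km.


Formula: Total = thin places + thick places + neps
Total = 25 + 75 + 48
Total = 148 imperfections/km

148 imperfections/km


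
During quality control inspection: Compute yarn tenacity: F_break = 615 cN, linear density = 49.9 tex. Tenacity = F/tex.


Formula: Tenacity = Breaking force / Linear density
Tenacity = 615 cN / 49.9 tex
Tenacity = 12.32 cN/tex

12.32 cN/tex


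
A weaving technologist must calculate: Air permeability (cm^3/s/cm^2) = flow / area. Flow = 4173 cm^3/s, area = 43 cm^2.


Formula: Air Permeability = Airflow / Test Area
AP = 4173 cm^3/s / 43 cm^2
AP = 97.0 cm^3/s/cm^2

97.0 cm^3/s/cm^2


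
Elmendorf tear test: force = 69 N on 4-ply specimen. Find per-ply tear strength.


Formula: Per-ply strength = Total force / Number of plies
Per-ply = 69 N / 4
Per-ply = 17.25 N

17.25 N


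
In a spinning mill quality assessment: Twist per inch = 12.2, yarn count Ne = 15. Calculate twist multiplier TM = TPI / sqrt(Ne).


Formula: TM = TPI / sqrt(Ne)
Step 1: sqrt(Ne) = sqrt(15) = 3.873
Step 2: TM = 12.2 / 3.873 = 3.15

3.15 TM


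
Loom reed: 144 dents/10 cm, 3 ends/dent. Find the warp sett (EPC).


Formula: EPC = (dents per 10 cm * ends per dent) / 10
Step 1: Total ends per 10 cm = 144 * 3 = 432
Step 2: EPC = 432 / 10 = 43.2 ends/cm

43.2 ends/cm


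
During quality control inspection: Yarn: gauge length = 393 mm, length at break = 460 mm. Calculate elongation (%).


Formula: Elongation (%) = ((L_break - L0) / L0) * 100
Step 1: Extension = 460 - 393 = 67 mm
Step 2: Elongation = (67 / 393) * 100
Step 3: Elongation = 0.170483 * 100 = 17.0483% ≈ 17.0%

17.0%


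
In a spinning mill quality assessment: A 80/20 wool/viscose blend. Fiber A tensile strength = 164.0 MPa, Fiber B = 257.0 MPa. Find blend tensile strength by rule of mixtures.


Formula: Blend property = (fraction_A * property_A) + (fraction_B * property_B)
Step 1: Contribution A = 80/100 * 164.0 MPa = 131.2 MPa
Step 2: Contribution B = 20/100 * 257.0 MPa = 51.4 MPa
Step 3: Blend tensile strength = 131.2 + 51.4 = 182.6 MPa

182.6 MPa


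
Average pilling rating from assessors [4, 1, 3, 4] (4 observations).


Formula: Mean = sum / count
Sum = 4 + 1 + 3 + 4 = 12
Mean = 12 / 4 = 3.0

3.0


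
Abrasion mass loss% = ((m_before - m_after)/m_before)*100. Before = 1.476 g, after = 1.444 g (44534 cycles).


Formula: Mass loss% = ((m_before - m_after) / m_before) * 100
Step 1: Mass loss = 1.476 - 1.444 = 0.032 g
Step 2: Ratio = 0.032 / 1.476 = 0.0216802
Step 3: Mass loss% = 0.0216802 * 100 = 2.16802% ≈ 2.17%

2.17%


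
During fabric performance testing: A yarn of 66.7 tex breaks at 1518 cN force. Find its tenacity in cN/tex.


Formula: Tenacity = Breaking force / Linear density
Tenacity = 1518 cN / 66.7 tex
Tenacity = 22.76 cN/tex

22.76 cN/tex


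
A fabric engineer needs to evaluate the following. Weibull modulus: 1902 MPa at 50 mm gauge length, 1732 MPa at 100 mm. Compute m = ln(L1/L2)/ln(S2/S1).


Formula: m = ln(L1/L2) / ln(S2/S1)
Step 1: ln(L1/L2) = ln(50/100) = -0.69315
Step 2: S2/S1 = 1732/1902 = 0.91062
Step 3: ln(S2/S1) = ln(0.91062) = -0.09363
Step 4: m = -0.69315 / -0.09363 = 7.40

7.40 (Weibull m)


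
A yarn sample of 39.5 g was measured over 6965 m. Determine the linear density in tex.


Formula: Tex = (mass_g / length_m) * 1000
Substituting: Tex = (39.5 / 6965) * 1000
Intermediate: 39.5 / 6965 = 0.00567121 g/m
Tex = 0.00567121 * 1000 = 5.67 tex

5.67 tex


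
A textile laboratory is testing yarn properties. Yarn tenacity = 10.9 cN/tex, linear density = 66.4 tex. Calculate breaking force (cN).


Formula: Breaking force = Tenacity * Linear density
F = 10.9 cN/tex * 66.4 tex
F = 723.76 cN

723.76 cN


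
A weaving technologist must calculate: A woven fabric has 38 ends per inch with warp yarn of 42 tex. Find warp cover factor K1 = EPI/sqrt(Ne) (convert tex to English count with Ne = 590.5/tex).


Formula: K1 = EPI / sqrt(Ne), with Ne = 590.5 / tex_warp
Step 1: Ne = 590.5 / 42 = 14.06
Step 2: sqrt(Ne) = sqrt(14.06) = 3.7497
Step 3: K1 = 38 / 3.7497 = 10.1

10.1


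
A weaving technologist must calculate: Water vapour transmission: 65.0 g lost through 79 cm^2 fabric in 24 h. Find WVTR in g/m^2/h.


Formula: WVTR = mass_loss / (area * time)
Step 1: Convert area: 79 cm^2 = 0.0079 m^2
Step 2: WVTR = 65.0 g / (0.0079 m^2 * 24 h)
Step 3: WVTR = 65.0 / 0.1896 = 342.8 g/m^2/h

342.8 g/m^2/h


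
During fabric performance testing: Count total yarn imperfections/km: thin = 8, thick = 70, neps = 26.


Formula: Total = thin places + thick places + neps
Total = 8 + 70 + 26
Total = 104 imperfections/km

104 imperfections/km


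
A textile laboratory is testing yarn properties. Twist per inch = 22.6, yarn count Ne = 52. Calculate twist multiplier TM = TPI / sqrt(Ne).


Formula: TM = TPI / sqrt(Ne)
Step 1: sqrt(Ne) = sqrt(52) = 7.2111
Step 2: TM = 22.6 / 7.2111 = 3.13

3.13 TM


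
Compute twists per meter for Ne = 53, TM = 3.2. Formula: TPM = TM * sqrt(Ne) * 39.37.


Formula: TPM = TM * sqrt(Ne) * 39.37
Step 1: sqrt(Ne) = sqrt(53) = 7.2801
Step 2: TM * sqrt(Ne) = 3.2 * 7.2801 = 23.2963
Step 3: TPM = 23.2963 * 39.37 = 917 twists/m

917 twists/m


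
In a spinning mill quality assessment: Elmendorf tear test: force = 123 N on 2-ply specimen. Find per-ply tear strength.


Formula: Per-ply strength = Total force / Number of plies
Per-ply = 123 N / 2
Per-ply = 61.5 N

61.5 N


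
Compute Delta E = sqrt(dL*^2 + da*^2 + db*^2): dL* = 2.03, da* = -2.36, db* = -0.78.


Formula: Delta E = sqrt(dL*^2 + da*^2 + db*^2)
Step 1: dL*^2 = 2.03^2 = 4.1209
Step 2: da*^2 = (-2.36)^2 = 5.5696
Step 3: db*^2 = (-0.78)^2 = 0.6084
Step 4: Sum = 4.1209 + 5.5696 + 0.6084 = 10.2989
Step 5: Delta E = sqrt(10.2989) = 3.21

3.21 Delta E


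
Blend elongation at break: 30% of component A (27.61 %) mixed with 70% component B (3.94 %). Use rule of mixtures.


Formula: Blend property = (fraction_A * property_A) + (fraction_B * property_B)
Step 1: Contribution A = 30/100 * 27.61 % = 8.283 %
Step 2: Contribution B = 70/100 * 3.94 % = 2.758 %
Step 3: Blend elongation at break = 8.283 + 2.758 = 11.041 %

11.041 %


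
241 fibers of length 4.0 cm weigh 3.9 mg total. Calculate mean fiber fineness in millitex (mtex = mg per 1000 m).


Formula: fineness (mtex) = mass (mg) / total length (km) = (mass_mg / total_length_m) * 1000
Step 1: Convert fiber length: 4.0 cm = 0.04 m
Step 2: Total fiber length = 241 * 0.04 = 9.64 m
Step 3: Linear density = 3.9 mg / 9.64 m = 0.4046 mg/m
Step 4: fineness = 0.4046 * 1000 = 404.6 mtex

404.6 mtex


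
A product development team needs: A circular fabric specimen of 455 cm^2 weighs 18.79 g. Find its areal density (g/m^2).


Formula: GSM = mass_g / area_m2
Step 1: Convert area: 455 cm^2 = 455 / 10000 = 0.0455 m^2
Step 2: GSM = 18.79 g / 0.0455 m^2 = 413.0 g/m^2

413.0 g/m^2


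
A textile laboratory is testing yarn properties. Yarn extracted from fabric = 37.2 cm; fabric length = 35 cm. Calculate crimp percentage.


Formula: Crimp% = ((L_yarn - L_fabric) / L_fabric) * 100
Step 1: Extension = 37.2 - 35 = 2.2 cm
Step 2: Crimp% = (2.2 / 35) * 100
Step 3: Crimp% = 0.062857 * 100 = 6.2857% ≈ 6.3%

6.3%


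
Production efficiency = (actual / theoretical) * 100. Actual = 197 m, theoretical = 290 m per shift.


Formula: Efficiency% = (Actual output / Theoretical output) * 100
Efficiency% = (197 / 290) * 100
Efficiency% = 0.67931 * 100 = 67.931% ≈ 67.9%

67.9%


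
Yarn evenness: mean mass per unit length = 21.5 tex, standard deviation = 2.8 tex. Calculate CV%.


Formula: CV% = (standard deviation / mean) * 100
Step 1: Ratio = 2.8 / 21.5 = 0.130233
Step 2: CV% = 0.130233 * 100 = 13.0233% ≈ 13.0%

13.0%


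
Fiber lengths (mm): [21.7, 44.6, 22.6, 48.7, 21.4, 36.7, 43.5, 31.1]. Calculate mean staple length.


Formula: Mean = sum of lengths / count
Sum = 21.7 + 44.6 + 22.6 + 48.7 + 21.4 + 36.7 + 43.5 + 31.1
Sum = 270.3 mm
Mean = 270.3 / 8 = 33.79 mm

33.79 mm


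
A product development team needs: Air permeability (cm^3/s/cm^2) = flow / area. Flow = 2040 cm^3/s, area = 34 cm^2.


Formula: Air Permeability = Airflow / Test Area
AP = 2040 cm^3/s / 34 cm^2
AP = 60.0 cm^3/s/cm^2

60.0 cm^3/s/cm^2


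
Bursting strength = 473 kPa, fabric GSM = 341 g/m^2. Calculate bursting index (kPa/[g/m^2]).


Formula: Bursting Index = Bursting Strength / Fabric GSM
BI = 473 kPa / 341 g/m^2
BI = 1.387 kPa/(g/m^2)

1.387 kPa/(g/m^2)


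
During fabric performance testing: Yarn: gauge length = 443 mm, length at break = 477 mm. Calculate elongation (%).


Formula: Elongation (%) = ((L_break - L0) / L0) * 100
Step 1: Extension = 477 - 443 = 34 mm
Step 2: Elongation = (34 / 443) * 100
Step 3: Elongation = 0.076749 * 100 = 7.6749% ≈ 7.7%

7.7%


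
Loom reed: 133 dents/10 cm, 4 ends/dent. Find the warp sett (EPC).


Formula: EPC = (dents per 10 cm * ends per dent) / 10
Step 1: Total ends per 10 cm = 133 * 4 = 532
Step 2: EPC = 532 / 10 = 53.2 ends/cm

53.2 ends/cm


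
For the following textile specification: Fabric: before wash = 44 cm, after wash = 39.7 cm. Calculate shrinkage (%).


Formula: Shrinkage% = ((L_before - L_after) / L_before) * 100
Step 1: Shrinkage = 44 - 39.7 = 4.3 cm
Step 2: Shrinkage% = (4.3 / 44) * 100
Step 3: Shrinkage% = 0.097727 * 100 = 9.7727% ≈ 9.8%

9.8%


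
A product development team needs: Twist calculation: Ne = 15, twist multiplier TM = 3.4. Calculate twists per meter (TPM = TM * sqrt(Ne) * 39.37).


Formula: TPM = TM * sqrt(Ne) * 39.37
Step 1: sqrt(Ne) = sqrt(15) = 3.873
Step 2: TM * sqrt(Ne) = 3.4 * 3.873 = 13.1682
Step 3: TPM = 13.1682 * 39.37 = 518 twists/m

518 twists/m


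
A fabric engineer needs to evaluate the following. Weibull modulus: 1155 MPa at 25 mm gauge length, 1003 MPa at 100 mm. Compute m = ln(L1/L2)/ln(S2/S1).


Formula: m = ln(L1/L2) / ln(S2/S1)
Step 1: ln(L1/L2) = ln(25/100) = -1.38629
Step 2: S2/S1 = 1003/1155 = 0.8684
Step 3: ln(S2/S1) = ln(0.8684) = -0.14110
Step 4: m = -1.38629 / -0.14110 = 9.82

9.82 (Weibull m)


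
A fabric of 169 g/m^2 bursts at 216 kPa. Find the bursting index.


Formula: Bursting Index = Bursting Strength / Fabric GSM
BI = 216 kPa / 169 g/m^2
BI = 1.278 kPa/(g/m^2)

1.278 kPa/(g/m^2)


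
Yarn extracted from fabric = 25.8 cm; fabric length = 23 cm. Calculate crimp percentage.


Formula: Crimp% = ((L_yarn - L_fabric) / L_fabric) * 100
Step 1: Extension = 25.8 - 23 = 2.8 cm
Step 2: Crimp% = (2.8 / 23) * 100
Step 3: Crimp% = 0.121739 * 100 = 12.1739% ≈ 12.2%

12.2%


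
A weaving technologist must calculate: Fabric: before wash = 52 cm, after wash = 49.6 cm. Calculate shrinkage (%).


Formula: Shrinkage% = ((L_before - L_after) / L_before) * 100
Step 1: Shrinkage = 52 - 49.6 = 2.4 cm
Step 2: Shrinkage% = (2.4 / 52) * 100
Step 3: Shrinkage% = 0.046154 * 100 = 4.6154% ≈ 4.6%

4.6%


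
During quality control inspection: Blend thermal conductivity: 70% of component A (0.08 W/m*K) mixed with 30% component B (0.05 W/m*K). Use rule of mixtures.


Formula: Blend property = (fraction_A * property_A) + (fraction_B * property_B)
Step 1: Contribution A = 70/100 * 0.08 W/m*K = 0.056 W/m*K
Step 2: Contribution B = 30/100 * 0.05 W/m*K = 0.015 W/m*K
Step 3: Blend thermal conductivity = 0.056 + 0.015 = 0.071 W/m*K

0.071 W/m*K


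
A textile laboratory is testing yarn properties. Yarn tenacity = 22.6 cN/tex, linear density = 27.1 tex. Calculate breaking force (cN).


Formula: Breaking force = Tenacity * Linear density
F = 22.6 cN/tex * 27.1 tex
F = 612.46 cN

612.46 cN


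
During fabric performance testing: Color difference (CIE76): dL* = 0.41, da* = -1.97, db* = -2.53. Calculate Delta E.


Formula: Delta E = sqrt(dL*^2 + da*^2 + db*^2)
Step 1: dL*^2 = 0.41^2 = 0.1681
Step 2: da*^2 = (-1.97)^2 = 3.8809
Step 3: db*^2 = (-2.53)^2 = 6.4009
Step 4: Sum = 0.1681 + 3.8809 + 6.4009 = 10.4499
Step 5: Delta E = sqrt(10.4499) = 3.23

3.23 Delta E


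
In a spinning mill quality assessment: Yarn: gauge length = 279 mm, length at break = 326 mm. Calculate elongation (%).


Formula: Elongation (%) = ((L_break - L0) / L0) * 100
Step 1: Extension = 326 - 279 = 47 mm
Step 2: Elongation = (47 / 279) * 100
Step 3: Elongation = 0.168459 * 100 = 16.8459% ≈ 16.8%

16.8%


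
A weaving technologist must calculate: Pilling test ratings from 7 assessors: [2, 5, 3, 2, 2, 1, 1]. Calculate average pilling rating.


Formula: Mean = sum / count
Sum = 2 + 5 + 3 + 2 + 2 + 1 + 1 = 16
Mean = 16 / 7 = 2.3

2.3


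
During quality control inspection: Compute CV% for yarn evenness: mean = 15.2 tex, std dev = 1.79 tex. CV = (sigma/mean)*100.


Formula: CV% = (standard deviation / mean) * 100
Step 1: Ratio = 1.79 / 15.2 = 0.117763
Step 2: CV% = 0.117763 * 100 = 11.7763% ≈ 11.8%

11.8%


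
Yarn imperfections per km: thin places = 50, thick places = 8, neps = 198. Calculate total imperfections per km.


Formula: Total = thin places + thick places + neps
Total = 50 + 8 + 198
Total = 256 imperfections/km

256 imperfections/km


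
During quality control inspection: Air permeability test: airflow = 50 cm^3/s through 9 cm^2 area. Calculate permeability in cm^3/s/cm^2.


Formula: Air Permeability = Airflow / Test Area
AP = 50 cm^3/s / 9 cm^2
AP = 5.6 cm^3/s/cm^2

5.6 cm^3/s/cm^2


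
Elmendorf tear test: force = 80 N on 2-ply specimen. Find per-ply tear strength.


Formula: Per-ply strength = Total force / Number of plies
Per-ply = 80 N / 2
Per-ply = 40 N

40 N


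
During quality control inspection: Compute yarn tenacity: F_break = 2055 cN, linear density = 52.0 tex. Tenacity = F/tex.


Formula: Tenacity = Breaking force / Linear density
Tenacity = 2055 cN / 52.0 tex
Tenacity = 39.52 cN/tex

39.52 cN/tex


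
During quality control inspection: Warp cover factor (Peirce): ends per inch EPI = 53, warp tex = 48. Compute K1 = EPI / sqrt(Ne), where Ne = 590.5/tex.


Formula: K1 = EPI / sqrt(Ne), with Ne = 590.5 / tex_warp
Step 1: Ne = 590.5 / 48 = 12.302
Step 2: sqrt(Ne) = sqrt(12.302) = 3.5074
Step 3: K1 = 53 / 3.5074 = 15.1

15.1


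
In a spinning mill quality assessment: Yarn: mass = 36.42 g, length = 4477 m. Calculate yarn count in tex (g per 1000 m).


Formula: Tex = (mass_g / length_m) * 1000
Substituting: Tex = (36.42 / 4477) * 1000
Intermediate: 36.42 / 4477 = 0.00813491 g/m
Tex = 0.00813491 * 1000 = 8.13 tex

8.13 tex


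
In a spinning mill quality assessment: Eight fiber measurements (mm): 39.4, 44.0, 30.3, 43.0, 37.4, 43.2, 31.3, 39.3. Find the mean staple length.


Formula: Mean = sum of lengths / count
Sum = 39.4 + 44.0 + 30.3 + 43.0 + 37.4 + 43.2 + 31.3 + 39.3
Sum = 307.9 mm
Mean = 307.9 / 8 = 38.49 mm

38.49 mm


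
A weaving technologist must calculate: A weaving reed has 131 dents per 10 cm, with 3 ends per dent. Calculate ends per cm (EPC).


Formula: EPC = (dents per 10 cm * ends per dent) / 10
Step 1: Total ends per 10 cm = 131 * 3 = 393
Step 2: EPC = 393 / 10 = 39.3 ends/cm

39.3 ends/cm


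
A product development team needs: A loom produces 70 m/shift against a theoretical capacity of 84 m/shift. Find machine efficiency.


Formula: Efficiency% = (Actual output / Theoretical output) * 100
Efficiency% = (70 / 84) * 100
Efficiency% = 0.833333 * 100 = 83.3333% ≈ 83.3%

83.3%


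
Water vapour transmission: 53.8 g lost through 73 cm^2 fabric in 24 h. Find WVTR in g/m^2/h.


Formula: WVTR = mass_loss / (area * time)
Step 1: Convert area: 73 cm^2 = 0.0073 m^2
Step 2: WVTR = 53.8 g / (0.0073 m^2 * 24 h)
Step 3: WVTR = 53.8 / 0.1752 = 307.1 g/m^2/h

307.1 g/m^2/h


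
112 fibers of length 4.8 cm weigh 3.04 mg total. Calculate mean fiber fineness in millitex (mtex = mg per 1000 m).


Formula: fineness (mtex) = mass (mg) / total length (km) = (mass_mg / total_length_m) * 1000
Step 1: Convert fiber length: 4.8 cm = 0.048 m
Step 2: Total fiber length = 112 * 0.048 = 5.376 m
Step 3: Linear density = 3.04 mg / 5.376 m = 0.5655 mg/m
Step 4: fineness = 0.5655 * 1000 = 565.5 mtex

565.5 mtex


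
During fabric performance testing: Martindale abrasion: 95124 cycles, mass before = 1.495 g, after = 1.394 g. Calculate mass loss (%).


Formula: Mass loss% = ((m_before - m_after) / m_before) * 100
Step 1: Mass loss = 1.495 - 1.394 = 0.101 g
Step 2: Ratio = 0.101 / 1.495 = 0.0675585
Step 3: Mass loss% = 0.0675585 * 100 = 6.75585% ≈ 6.76%

6.76%


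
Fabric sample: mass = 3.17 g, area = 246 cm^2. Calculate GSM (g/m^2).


Formula: GSM = mass_g / area_m2
Step 1: Convert area: 246 cm^2 = 246 / 10000 = 0.0246 m^2
Step 2: GSM = 3.17 g / 0.0246 m^2 = 128.9 g/m^2

128.9 g/m^2


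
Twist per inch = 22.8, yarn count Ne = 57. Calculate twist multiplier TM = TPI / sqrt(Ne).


Formula: TM = TPI / sqrt(Ne)
Step 1: sqrt(Ne) = sqrt(57) = 7.5498
Step 2: TM = 22.8 / 7.5498 = 3.02

3.02 TM


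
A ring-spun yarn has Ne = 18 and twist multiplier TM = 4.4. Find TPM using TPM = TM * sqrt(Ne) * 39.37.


Formula: TPM = TM * sqrt(Ne) * 39.37
Step 1: sqrt(Ne) = sqrt(18) = 4.2426
Step 2: TM * sqrt(Ne) = 4.4 * 4.2426 = 18.6674
Step 3: TPM = 18.6674 * 39.37 = 735 twists/m

735 twists/m


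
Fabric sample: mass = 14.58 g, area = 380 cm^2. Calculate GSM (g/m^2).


Formula: GSM = mass_g / area_m2
Step 1: Convert area: 380 cm^2 = 380 / 10000 = 0.038 m^2
Step 2: GSM = 14.58 g / 0.038 m^2 = 383.7 g/m^2

383.7 g/m^2


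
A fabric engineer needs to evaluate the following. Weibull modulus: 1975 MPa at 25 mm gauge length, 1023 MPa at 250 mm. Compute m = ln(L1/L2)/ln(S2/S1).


Formula: m = ln(L1/L2) / ln(S2/S1)
Step 1: ln(L1/L2) = ln(25/250) = -2.30259
Step 2: S2/S1 = 1023/1975 = 0.51797
Step 3: ln(S2/S1) = ln(0.51797) = -0.65784
Step 4: m = -2.30259 / -0.65784 = 3.50

3.50 (Weibull m)


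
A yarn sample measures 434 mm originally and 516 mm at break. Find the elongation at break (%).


Formula: Elongation (%) = ((L_break - L0) / L0) * 100
Step 1: Extension = 516 - 434 = 82 mm
Step 2: Elongation = (82 / 434) * 100
Step 3: Elongation = 0.18894 * 100 = 18.894% ≈ 18.9%

18.9%


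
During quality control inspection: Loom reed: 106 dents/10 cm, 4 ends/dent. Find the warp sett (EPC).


Formula: EPC = (dents per 10 cm * ends per dent) / 10
Step 1: Total ends per 10 cm = 106 * 4 = 424
Step 2: EPC = 424 / 10 = 42.4 ends/cm

42.4 ends/cm


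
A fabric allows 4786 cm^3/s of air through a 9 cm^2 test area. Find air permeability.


Formula: Air Permeability = Airflow / Test Area
AP = 4786 cm^3/s / 9 cm^2
AP = 531.8 cm^3/s/cm^2

531.8 cm^3/s/cm^2


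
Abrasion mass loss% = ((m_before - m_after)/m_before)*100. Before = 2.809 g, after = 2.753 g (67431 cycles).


Formula: Mass loss% = ((m_before - m_after) / m_before) * 100
Step 1: Mass loss = 2.809 - 2.753 = 0.056 g
Step 2: Ratio = 0.056 / 2.809 = 0.0199359
Step 3: Mass loss% = 0.0199359 * 100 = 1.99359% ≈ 1.99%

1.99%


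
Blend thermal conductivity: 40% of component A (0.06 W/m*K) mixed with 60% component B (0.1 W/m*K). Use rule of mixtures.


Formula: Blend property = (fraction_A * property_A) + (fraction_B * property_B)
Step 1: Contribution A = 40/100 * 0.06 W/m*K = 0.024 W/m*K
Step 2: Contribution B = 60/100 * 0.1 W/m*K = 0.06 W/m*K
Step 3: Blend thermal conductivity = 0.024 + 0.06 = 0.084 W/m*K

0.084 W/m*K


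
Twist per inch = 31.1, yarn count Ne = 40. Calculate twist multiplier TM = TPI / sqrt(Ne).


Formula: TM = TPI / sqrt(Ne)
Step 1: sqrt(Ne) = sqrt(40) = 6.3246
Step 2: TM = 31.1 / 6.3246 = 4.92

4.92 TM


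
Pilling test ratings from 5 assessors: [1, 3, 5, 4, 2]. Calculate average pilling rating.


Formula: Mean = sum / count
Sum = 1 + 3 + 5 + 4 + 2 = 15
Mean = 15 / 5 = 3.0

3.0


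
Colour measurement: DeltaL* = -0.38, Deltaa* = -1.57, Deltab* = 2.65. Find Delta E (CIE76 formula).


Formula: Delta E = sqrt(dL*^2 + da*^2 + db*^2)
Step 1: dL*^2 = (-0.38)^2 = 0.1444
Step 2: da*^2 = (-1.57)^2 = 2.4649
Step 3: db*^2 = 2.65^2 = 7.0225
Step 4: Sum = 0.1444 + 2.4649 + 7.0225 = 9.6318
Step 5: Delta E = sqrt(9.6318) = 3.1

3.1 Delta E


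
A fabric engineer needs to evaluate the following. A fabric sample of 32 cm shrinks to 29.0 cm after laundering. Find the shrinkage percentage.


Formula: Shrinkage% = ((L_before - L_after) / L_before) * 100
Step 1: Shrinkage = 32 - 29.0 = 3.0 cm
Step 2: Shrinkage% = (3.0 / 32) * 100
Step 3: Shrinkage% = 0.09375 * 100 = 9.375% ≈ 9.4%

9.4%


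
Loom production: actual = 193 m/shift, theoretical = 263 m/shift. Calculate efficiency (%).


Formula: Efficiency% = (Actual output / Theoretical output) * 100
Efficiency% = (193 / 263) * 100
Efficiency% = 0.73384 * 100 = 73.384% ≈ 73.4%

73.4%


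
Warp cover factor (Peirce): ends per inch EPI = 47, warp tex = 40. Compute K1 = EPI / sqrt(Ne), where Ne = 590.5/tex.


Formula: K1 = EPI / sqrt(Ne), with Ne = 590.5 / tex_warp
Step 1: Ne = 590.5 / 40 = 14.763
Step 2: sqrt(Ne) = sqrt(14.763) = 3.8423
Step 3: K1 = 47 / 3.8423 = 12.2

12.2


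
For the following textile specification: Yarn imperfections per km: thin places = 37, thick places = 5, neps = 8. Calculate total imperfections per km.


Formula: Total = thin places + thick places + neps
Total = 37 + 5 + 8
Total = 50 imperfections/km

50 imperfections/km


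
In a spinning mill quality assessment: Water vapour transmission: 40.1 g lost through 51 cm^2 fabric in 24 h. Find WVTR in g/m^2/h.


Formula: WVTR = mass_loss / (area * time)
Step 1: Convert area: 51 cm^2 = 0.0051 m^2
Step 2: WVTR = 40.1 g / (0.0051 m^2 * 24 h)
Step 3: WVTR = 40.1 / 0.1224 = 327.6 g/m^2/h

327.6 g/m^2/h


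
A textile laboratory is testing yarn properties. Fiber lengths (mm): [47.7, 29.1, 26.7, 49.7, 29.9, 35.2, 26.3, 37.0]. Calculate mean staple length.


Formula: Mean = sum of lengths / count
Sum = 47.7 + 29.1 + 26.7 + 49.7 + 29.9 + 35.2 + 26.3 + 37.0
Sum = 281.6 mm
Mean = 281.6 / 8 = 35.20 mm

35.20 mm


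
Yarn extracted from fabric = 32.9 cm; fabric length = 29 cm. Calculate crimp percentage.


Formula: Crimp% = ((L_yarn - L_fabric) / L_fabric) * 100
Step 1: Extension = 32.9 - 29 = 3.9 cm
Step 2: Crimp% = (3.9 / 29) * 100
Step 3: Crimp% = 0.134483 * 100 = 13.4483% ≈ 13.4%

13.4%


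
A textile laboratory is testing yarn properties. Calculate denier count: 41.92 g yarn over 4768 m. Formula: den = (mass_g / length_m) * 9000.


Formula: den = (mass_g / length_m) * 9000
Substituting: den = (41.92 / 4768) * 9000
Intermediate: 41.92 / 4768 = 0.00879195 g/m
den = 0.00879195 * 9000 = 79.1 denier

79.1 denier


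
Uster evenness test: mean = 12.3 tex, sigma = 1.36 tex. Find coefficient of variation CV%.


Formula: CV% = (standard deviation / mean) * 100
Step 1: Ratio = 1.36 / 12.3 = 0.110569
Step 2: CV% = 0.110569 * 100 = 11.0569% ≈ 11.1%

11.1%


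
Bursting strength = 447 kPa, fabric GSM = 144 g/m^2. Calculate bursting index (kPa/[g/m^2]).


Formula: Bursting Index = Bursting Strength / Fabric GSM
BI = 447 kPa / 144 g/m^2
BI = 3.104 kPa/(g/m^2)

3.104 kPa/(g/m^2)


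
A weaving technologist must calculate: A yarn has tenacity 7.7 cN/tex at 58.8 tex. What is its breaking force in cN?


Formula: Breaking force = Tenacity * Linear density
F = 7.7 cN/tex * 58.8 tex
F = 452.76 cN

452.76 cN


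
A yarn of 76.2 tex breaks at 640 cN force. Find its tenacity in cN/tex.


Formula: Tenacity = Breaking force / Linear density
Tenacity = 640 cN / 76.2 tex
Tenacity = 8.40 cN/tex

8.40 cN/tex


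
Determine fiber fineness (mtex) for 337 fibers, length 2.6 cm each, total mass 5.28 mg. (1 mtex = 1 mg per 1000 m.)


Formula: fineness (mtex) = mass (mg) / total length (km) = (mass_mg / total_length_m) * 1000
Step 1: Convert fiber length: 2.6 cm = 0.026 m
Step 2: Total fiber length = 337 * 0.026 = 8.762 m
Step 3: Linear density = 5.28 mg / 8.762 m = 0.6026 mg/m
Step 4: fineness = 0.6026 * 1000 = 602.6 mtex

602.6 mtex


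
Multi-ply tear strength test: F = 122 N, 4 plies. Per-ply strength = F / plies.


Formula: Per-ply strength = Total force / Number of plies
Per-ply = 122 N / 4
Per-ply = 30.5 N

30.5 N


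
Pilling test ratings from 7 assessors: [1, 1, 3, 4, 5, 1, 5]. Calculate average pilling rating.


Formula: Mean = sum / count
Sum = 1 + 1 + 3 + 4 + 5 + 1 + 5 = 20
Mean = 20 / 7 = 2.9

2.9


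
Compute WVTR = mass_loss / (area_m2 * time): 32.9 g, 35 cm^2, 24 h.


Formula: WVTR = mass_loss / (area * time)
Step 1: Convert area: 35 cm^2 = 0.0035 m^2
Step 2: WVTR = 32.9 g / (0.0035 m^2 * 24 h)
Step 3: WVTR = 32.9 / 0.084 = 391.7 g/m^2/h

391.7 g/m^2/h


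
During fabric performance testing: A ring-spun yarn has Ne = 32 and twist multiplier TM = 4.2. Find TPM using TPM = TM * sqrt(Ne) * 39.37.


Formula: TPM = TM * sqrt(Ne) * 39.37
Step 1: sqrt(Ne) = sqrt(32) = 5.6569
Step 2: TM * sqrt(Ne) = 4.2 * 5.6569 = 23.759
Step 3: TPM = 23.759 * 39.37 = 935 twists/m

935 twists/m


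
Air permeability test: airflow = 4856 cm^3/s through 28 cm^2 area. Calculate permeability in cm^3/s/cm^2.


Formula: Air Permeability = Airflow / Test Area
AP = 4856 cm^3/s / 28 cm^2
AP = 173.4 cm^3/s/cm^2

173.4 cm^3/s/cm^2


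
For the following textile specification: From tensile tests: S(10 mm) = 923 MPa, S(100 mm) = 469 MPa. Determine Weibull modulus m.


Formula: m = ln(L1/L2) / ln(S2/S1)
Step 1: ln(L1/L2) = ln(10/100) = -2.30259
Step 2: S2/S1 = 469/923 = 0.50813
Step 3: ln(S2/S1) = ln(0.50813) = -0.67702
Step 4: m = -2.30259 / -0.67702 = 3.40

3.40 (Weibull m)


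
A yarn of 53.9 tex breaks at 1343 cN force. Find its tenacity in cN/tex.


Formula: Tenacity = Breaking force / Linear density
Tenacity = 1343 cN / 53.9 tex
Tenacity = 24.92 cN/tex

24.92 cN/tex


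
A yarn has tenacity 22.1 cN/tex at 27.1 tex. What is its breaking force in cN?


Formula: Breaking force = Tenacity * Linear density
F = 22.1 cN/tex * 27.1 tex
F = 598.91 cN

598.91 cN


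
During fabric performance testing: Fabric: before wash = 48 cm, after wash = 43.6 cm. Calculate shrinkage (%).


Formula: Shrinkage% = ((L_before - L_after) / L_before) * 100
Step 1: Shrinkage = 48 - 43.6 = 4.4 cm
Step 2: Shrinkage% = (4.4 / 48) * 100
Step 3: Shrinkage% = 0.091667 * 100 = 9.1667% ≈ 9.2%

9.2%


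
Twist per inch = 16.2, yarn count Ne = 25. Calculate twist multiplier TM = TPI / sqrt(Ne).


Formula: TM = TPI / sqrt(Ne)
Step 1: sqrt(Ne) = sqrt(25) = 5
Step 2: TM = 16.2 / 5 = 3.24

3.24 TM


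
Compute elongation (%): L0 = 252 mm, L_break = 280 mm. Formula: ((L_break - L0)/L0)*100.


Formula: Elongation (%) = ((L_break - L0) / L0) * 100
Step 1: Extension = 280 - 252 = 28 mm
Step 2: Elongation = (28 / 252) * 100
Step 3: Elongation = 0.111111 * 100 = 11.1111% ≈ 11.1%

11.1%


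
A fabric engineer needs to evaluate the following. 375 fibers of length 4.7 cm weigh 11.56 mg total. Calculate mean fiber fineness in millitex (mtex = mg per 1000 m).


Formula: fineness (mtex) = mass (mg) / total length (km) = (mass_mg / total_length_m) * 1000
Step 1: Convert fiber length: 4.7 cm = 0.047 m
Step 2: Total fiber length = 375 * 0.047 = 17.625 m
Step 3: Linear density = 11.56 mg / 17.625 m = 0.6559 mg/m
Step 4: fineness = 0.6559 * 1000 = 655.9 mtex

655.9 mtex


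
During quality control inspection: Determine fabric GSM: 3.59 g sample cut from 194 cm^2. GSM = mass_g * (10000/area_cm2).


Formula: GSM = mass_g / area_m2
Step 1: Convert area: 194 cm^2 = 194 / 10000 = 0.0194 m^2
Step 2: GSM = 3.59 g / 0.0194 m^2 = 185.1 g/m^2

185.1 g/m^2


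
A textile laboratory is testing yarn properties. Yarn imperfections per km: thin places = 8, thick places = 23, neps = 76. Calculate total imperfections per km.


Formula: Total = thin places + thick places + neps
Total = 8 + 23 + 76
Total = 107 imperfections/km

107 imperfections/km


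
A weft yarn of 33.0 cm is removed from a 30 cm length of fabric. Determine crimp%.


Formula: Crimp% = ((L_yarn - L_fabric) / L_fabric) * 100
Step 1: Extension = 33.0 - 30 = 3.0 cm
Step 2: Crimp% = (3.0 / 30) * 100
Step 3: Crimp% = 0.1 * 100 = 10.0%

10.0%


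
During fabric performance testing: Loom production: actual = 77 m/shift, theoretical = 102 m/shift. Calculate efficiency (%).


Formula: Efficiency% = (Actual output / Theoretical output) * 100
Efficiency% = (77 / 102) * 100
Efficiency% = 0.754902 * 100 = 75.4902% ≈ 75.5%

75.5%


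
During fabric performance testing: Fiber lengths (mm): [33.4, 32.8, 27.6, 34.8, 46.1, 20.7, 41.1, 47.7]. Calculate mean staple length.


Formula: Mean = sum of lengths / count
Sum = 33.4 + 32.8 + 27.6 + 34.8 + 46.1 + 20.7 + 41.1 + 47.7
Sum = 284.2 mm
Mean = 284.2 / 8 = 35.53 mm

35.53 mm


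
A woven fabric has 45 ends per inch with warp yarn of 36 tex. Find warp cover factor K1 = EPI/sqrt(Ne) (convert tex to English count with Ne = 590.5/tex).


Formula: K1 = EPI / sqrt(Ne), with Ne = 590.5 / tex_warp
Step 1: Ne = 590.5 / 36 = 16.403
Step 2: sqrt(Ne) = sqrt(16.403) = 4.0501
Step 3: K1 = 45 / 4.0501 = 11.1

11.1


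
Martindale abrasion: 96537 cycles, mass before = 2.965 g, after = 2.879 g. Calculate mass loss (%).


Formula: Mass loss% = ((m_before - m_after) / m_before) * 100
Step 1: Mass loss = 2.965 - 2.879 = 0.086 g
Step 2: Ratio = 0.086 / 2.965 = 0.0290051
Step 3: Mass loss% = 0.0290051 * 100 = 2.90051% ≈ 2.90%

2.90%


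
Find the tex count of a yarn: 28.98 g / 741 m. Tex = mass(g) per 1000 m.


Formula: Tex = (mass_g / length_m) * 1000
Substituting: Tex = (28.98 / 741) * 1000
Intermediate: 28.98 / 741 = 0.03910931 g/m
Tex = 0.03910931 * 1000 = 39.11 tex

39.11 tex


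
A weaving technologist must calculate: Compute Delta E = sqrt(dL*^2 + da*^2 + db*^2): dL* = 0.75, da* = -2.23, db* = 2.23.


Formula: Delta E = sqrt(dL*^2 + da*^2 + db*^2)
Step 1: dL*^2 = 0.75^2 = 0.5625
Step 2: da*^2 = (-2.23)^2 = 4.9729
Step 3: db*^2 = 2.23^2 = 4.9729
Step 4: Sum = 0.5625 + 4.9729 + 4.9729 = 10.5083
Step 5: Delta E = sqrt(10.5083) = 3.24

3.24 Delta E


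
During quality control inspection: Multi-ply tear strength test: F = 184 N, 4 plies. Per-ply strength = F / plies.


Formula: Per-ply strength = Total force / Number of plies
Per-ply = 184 N / 4
Per-ply = 46 N

46 N


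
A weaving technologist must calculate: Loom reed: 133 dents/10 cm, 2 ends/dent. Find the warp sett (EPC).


Formula: EPC = (dents per 10 cm * ends per dent) / 10
Step 1: Total ends per 10 cm = 133 * 2 = 266
Step 2: EPC = 266 / 10 = 26.6 ends/cm

26.6 ends/cm


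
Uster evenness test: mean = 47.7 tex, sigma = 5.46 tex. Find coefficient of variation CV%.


Formula: CV% = (standard deviation / mean) * 100
Step 1: Ratio = 5.46 / 47.7 = 0.114465
Step 2: CV% = 0.114465 * 100 = 11.4465% ≈ 11.4%

11.4%


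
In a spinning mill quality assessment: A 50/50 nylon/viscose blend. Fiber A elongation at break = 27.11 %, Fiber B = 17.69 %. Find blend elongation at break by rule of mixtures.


Formula: Blend property = (fraction_A * property_A) + (fraction_B * property_B)
Step 1: Contribution A = 50/100 * 27.11 % = 13.555 %
Step 2: Contribution B = 50/100 * 17.69 % = 8.845 %
Step 3: Blend elongation at break = 13.555 + 8.845 = 22.4 %

22.4 %


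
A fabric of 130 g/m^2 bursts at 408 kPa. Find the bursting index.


Formula: Bursting Index = Bursting Strength / Fabric GSM
BI = 408 kPa / 130 g/m^2
BI = 3.138 kPa/(g/m^2)

3.138 kPa/(g/m^2)


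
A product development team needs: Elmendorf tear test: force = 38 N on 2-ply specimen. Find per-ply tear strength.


Formula: Per-ply strength = Total force / Number of plies
Per-ply = 38 N / 2
Per-ply = 19 N

19 N


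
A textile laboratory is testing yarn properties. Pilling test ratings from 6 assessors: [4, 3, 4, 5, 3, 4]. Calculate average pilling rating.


Formula: Mean = sum / count
Sum = 4 + 3 + 4 + 5 + 3 + 4 = 23
Mean = 23 / 6 = 3.8

3.8
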